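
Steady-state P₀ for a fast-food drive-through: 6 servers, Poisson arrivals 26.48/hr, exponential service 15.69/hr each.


a = λ/μ = 26.48/15.69 = 1.6877; ρ = a/c = 0.2813
Σ_{k=0}^{5} a^k/k! (terms k=0..5) = 1.00000 + 1.68770 + 1.42416 + 0.80119 + 0.33804 + 0.11410 = 5.36519
Tail: a^6/(6!(1−ρ)) = 23.10842/(720·0.7187) = 0.04466
P₀ = 1/(5.36519 + 0.04466) = 1/5.40985 = 0.184848

Final: 0.184848


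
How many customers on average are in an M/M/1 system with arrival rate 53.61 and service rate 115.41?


ρ = λ/μ = 53.61/115.41 = 0.4645
L = ρ/(1−ρ) = 0.4645/(1 − 0.4645) = 0.4645/0.5355 = 0.8675

Final: 0.8675


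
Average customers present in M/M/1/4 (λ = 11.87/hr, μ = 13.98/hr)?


ρ = 11.87/13.98 = 0.8491
L = ρ[1 − (K+1)ρ^K + Kρ^(K+1)] / [(1−ρ)(1−ρ^(K+1))]
Numerator: 0.8491·(1 − 5·0.519726 + 4·0.441284) = 0.141375
Denominator: (0.1509)·(0.558716) = 0.084327
L = 0.141375/0.084327 = 1.6765

Final: 1.6765


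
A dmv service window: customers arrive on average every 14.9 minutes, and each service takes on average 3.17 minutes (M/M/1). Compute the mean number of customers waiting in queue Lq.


λ = 60/14.9 = 4.0268 /hr
μ = 60/3.17 = 18.9274 /hr
ρ = λ/μ = 4.0268/18.9274 = 0.2128
Lq = ρ²/(1−ρ) = 0.04526/0.7872 = 0.05750

Final: 0.05750


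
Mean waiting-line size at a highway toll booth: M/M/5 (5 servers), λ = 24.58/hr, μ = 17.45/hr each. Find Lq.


a = λ/μ = 1.4086; ρ = a/5 = 0.2817
P₀ = 0.244209
Lq = P₀·a^c·ρ / (c!·(1−ρ)²) = 0.244209·5.54539·0.2817/(120·0.51593)
= 0.006162

Final: 0.006162


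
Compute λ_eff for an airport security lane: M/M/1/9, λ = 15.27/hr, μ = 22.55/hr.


ρ = 0.6772; P_K = (1−ρ)ρ^9/(1−ρ^10) = 0.009865
λ_eff = λ(1 − P_K) = 15.27·(1 − 0.009865) = 15.27·0.990135 = 15.1194 /hr

Final: 15.1194 /hr


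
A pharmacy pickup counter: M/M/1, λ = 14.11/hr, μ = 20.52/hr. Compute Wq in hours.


ρ = 14.11/20.52 = 0.6876
Wq = ρ/(μ−λ) = 0.6876/(20.52 − 14.11) = 0.6876/6.41 = 0.1073 hr

Final: 0.1073 hr


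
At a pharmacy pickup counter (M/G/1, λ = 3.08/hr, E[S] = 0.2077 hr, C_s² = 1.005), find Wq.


ρ = λ·E[S] = 3.08·0.2077 = 0.6397
E[S²] = E[S]²(1+C_s²) = 0.2077²·(1+1.005) = 0.086494
Wq = λ·E[S²]/(2(1−ρ)) = 3.08·0.086494/(2·0.3603) = 0.36971 hr

Final: 0.36971 hr


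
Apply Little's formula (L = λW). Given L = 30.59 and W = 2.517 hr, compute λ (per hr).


λ = L/W = 30.59/2.517 = 12.1534 /hr

Final: 12.1534 /hr


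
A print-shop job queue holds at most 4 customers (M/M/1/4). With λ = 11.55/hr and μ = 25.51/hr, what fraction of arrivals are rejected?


ρ = λ/μ = 11.55/25.51 = 0.4528
P_K = (1−ρ)ρ^K/(1−ρ^(K+1)) = (0.5472·0.042023)/(1 − 0.019026)
= 0.022996/0.980974 = 0.023442

Final: 0.023442


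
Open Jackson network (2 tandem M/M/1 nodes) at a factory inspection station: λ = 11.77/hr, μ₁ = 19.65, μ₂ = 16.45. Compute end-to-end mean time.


Each node sees arrival rate λ = 11.77/hr (tandem ⇒ throughput preserved).
W₁ = 1/(μ₁−λ) = 1/(19.65−11.77) = 0.12690 hr
W₂ = 1/(μ₂−λ) = 1/(16.45−11.77) = 0.21368 hr
W_total = W₁ + W₂ = 0.12690 + 0.21368 = 0.34058 hr

Final: 0.34058 hr


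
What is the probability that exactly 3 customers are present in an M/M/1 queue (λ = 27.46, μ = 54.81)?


ρ = 27.46/54.81 = 0.5010
P_n = (1−ρ)·ρ^n = (1 − 0.5010)·0.5010^3 = 0.4990·0.125754 = 0.062751

Final: 0.062751


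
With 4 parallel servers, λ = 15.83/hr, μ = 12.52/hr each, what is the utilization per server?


ρ = λ/(cμ) = 15.83/(4·12.52) = 15.83/50.08 = 0.3161

Final: 0.3161


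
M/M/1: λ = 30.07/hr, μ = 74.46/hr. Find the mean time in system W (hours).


W = 1/(μ−λ) = 1/(74.46 − 30.07) = 1/44.39 = 0.02253 hr

Final: 0.02253 hr


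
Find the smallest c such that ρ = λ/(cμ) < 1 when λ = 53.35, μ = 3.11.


Stability requires cμ > λ ⇔ c > λ/μ.
λ/μ = 53.35/3.11 = 17.1543
Minimum integer c = ⌊17.1543⌋ + 1 = 18
Check: 18·3.11 = 55.98 > 53.35, while 17·3.11 = 52.87 ≤ 53.35

Final: 18 servers


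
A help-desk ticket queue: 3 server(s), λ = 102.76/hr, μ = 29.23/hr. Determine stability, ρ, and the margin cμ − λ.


Total capacity cμ = 3·29.23 = 87.69/hr
ρ = λ/(cμ) = 102.76/87.69 = 1.1719
Stable ⇔ ρ < 1: NO
Spare capacity = cμ − λ = 87.69 − 102.76 = -15.07/hr

Final: ρ = 1.1719; unstable; margin = -15.07/hr


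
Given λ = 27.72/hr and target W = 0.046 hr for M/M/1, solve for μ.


W = 1/(μ−λ) ⇒ μ − λ = 1/W = 1/0.046 = 21.7391
μ = λ + 1/W = 27.72 + 21.7391 = 49.4591 per hr

Final: 49.4591 /hr


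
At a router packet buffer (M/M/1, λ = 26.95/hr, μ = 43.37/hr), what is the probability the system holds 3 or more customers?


ρ = 26.95/43.37 = 0.6214
P(N ≥ n) = ρ^n = 0.6214^3 = 0.239943

Final: 0.239943


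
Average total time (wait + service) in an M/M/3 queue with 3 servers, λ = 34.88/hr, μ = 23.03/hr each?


a = 1.5145; ρ = 0.5048; P₀ = 0.207003
Lq = P₀·a^c·ρ/(c!(1−ρ)²) = 0.24681
Wq = Lq/λ = 0.24681/34.88 = 0.007076 hr
W = Wq + 1/μ = 0.007076 + 0.04342 = 0.05050 hr

Final: 0.05050 hr


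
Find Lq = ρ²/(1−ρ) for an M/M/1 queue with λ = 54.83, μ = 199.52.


ρ = 54.83/199.52 = 0.2748
Lq = ρ²/(1−ρ) = 0.07552/0.7252 = 0.1041

Final: 0.1041


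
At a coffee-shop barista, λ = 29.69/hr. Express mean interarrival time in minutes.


Mean interarrival time = 1/λ = 1/29.69 hour = 0.03368 hour
In minutes: 0.03368 × 60 = 2.0209 min

Final: 2.0209 min


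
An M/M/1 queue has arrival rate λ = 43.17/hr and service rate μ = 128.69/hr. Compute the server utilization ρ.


ρ = λ/μ = 43.17/128.69 = 0.3355

Final: 0.3355


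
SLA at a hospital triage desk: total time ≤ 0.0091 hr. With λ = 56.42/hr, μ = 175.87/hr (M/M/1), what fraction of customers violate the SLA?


W ~ Exponential(μ−λ) for M/M/1.
μ − λ = 175.87 − 56.42 = 119.4500
P(W > t) = e^{−(μ−λ)t} = e^{−1.0870} = 0.337228

Final: 0.337228


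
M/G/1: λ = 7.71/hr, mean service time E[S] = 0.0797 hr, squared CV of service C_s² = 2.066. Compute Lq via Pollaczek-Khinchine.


ρ = λ·E[S] = 7.71·0.0797 = 0.6145
Lq = ρ²(1+C_s²)/(2(1−ρ)) = 0.3776·(1+2.066)/(2·0.3855)
= 0.3776·3.0660/0.7710 = 1.50151

Final: 1.50151


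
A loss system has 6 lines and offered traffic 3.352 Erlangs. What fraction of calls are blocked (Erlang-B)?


B(c,a) = (a^c/c!) / Σ_{k=0}^{c} a^k/k!
a^6/6! = 1.970115
Σ terms (k=0..6): 1.00000 + 3.35200 + 5.61795 + 6.27713 + 5.26023 + 3.52646 + 1.97011 = 27.003881
B = 1.970115/27.003881 = 0.072957

Final: 0.072957


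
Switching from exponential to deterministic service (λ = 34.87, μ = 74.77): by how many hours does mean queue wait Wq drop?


ρ = 34.87/74.77 = 0.4664
Wq(M/M/1) = ρ/(μ−λ) = 0.4664/39.90 = 0.01169 hr
Wq(M/D/1) = ρ/(2(μ−λ)) = 0.005844 hr
Savings = 0.01169 − 0.005844 = 0.005844 hr

Final: 0.005844 hr


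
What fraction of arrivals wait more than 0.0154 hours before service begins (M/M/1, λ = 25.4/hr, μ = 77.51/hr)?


ρ = 25.4/77.51 = 0.3277
P(Wq > t) = ρ·e^{−(μ−λ)t} = 0.3277·e^{−0.8025}
= 0.3277·0.448210 = 0.146878

Final: 0.146878


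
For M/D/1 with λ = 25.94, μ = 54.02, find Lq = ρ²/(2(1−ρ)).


ρ = 25.94/54.02 = 0.4802
M/D/1: Lq = ρ²/(2(1−ρ)) = 0.2306/(2·0.5198) = 0.22180

Final: 0.22180


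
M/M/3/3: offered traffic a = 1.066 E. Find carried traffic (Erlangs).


B(3,1.066) = 0.071187 (Erlang-B)
Carried load = a(1 − B) = 1.066·(1 − 0.071187) = 1.066·0.928813 = 0.9901 E

Final: 0.9901 Erlangs


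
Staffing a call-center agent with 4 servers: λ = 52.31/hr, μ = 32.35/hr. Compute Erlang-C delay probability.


a = λ/μ = 1.6170; ρ = a/4 = 0.4043
P₀ = 0.195803 (from M/M/c formula)
C(c,a) = [a^c/(c!(1−ρ))]·P₀ = [6.83662/(24·0.5957)]·0.195803
= 0.47815·0.195803 = 0.093624

Final: 0.093624


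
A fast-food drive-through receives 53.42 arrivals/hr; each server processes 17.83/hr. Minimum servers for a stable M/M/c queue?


Stability requires cμ > λ ⇔ c > λ/μ.
λ/μ = 53.42/17.83 = 2.9961
Minimum integer c = ⌊2.9961⌋ + 1 = 3
Check: 3·17.83 = 53.49 > 53.42, while 2·17.83 = 35.66 ≤ 53.42

Final: 3 servers


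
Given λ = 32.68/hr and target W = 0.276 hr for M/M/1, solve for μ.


W = 1/(μ−λ) ⇒ μ − λ = 1/W = 1/0.276 = 3.6232
μ = λ + 1/W = 32.68 + 3.6232 = 36.3032 per hr

Final: 36.3032 /hr


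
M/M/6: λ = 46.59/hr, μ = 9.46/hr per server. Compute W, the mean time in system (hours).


a = 4.9249; ρ = 0.8208; P₀ = 0.005070
Lq = P₀·a^c·ρ/(c!(1−ρ)²) = 2.56919
Wq = Lq/λ = 2.56919/46.59 = 0.05514 hr
W = Wq + 1/μ = 0.05514 + 0.10571 = 0.16085 hr

Final: 0.16085 hr


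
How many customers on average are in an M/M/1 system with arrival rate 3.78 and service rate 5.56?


ρ = λ/μ = 3.78/5.56 = 0.6799
L = ρ/(1−ρ) = 0.6799/(1 − 0.6799) = 0.6799/0.3201 = 2.1236

Final: 2.1236


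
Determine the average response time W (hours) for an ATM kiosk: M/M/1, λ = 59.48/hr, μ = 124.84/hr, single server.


W = 1/(μ−λ) = 1/(124.84 − 59.48) = 1/65.36 = 0.01530 hr

Final: 0.01530 hr


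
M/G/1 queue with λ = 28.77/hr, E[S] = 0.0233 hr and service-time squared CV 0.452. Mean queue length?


ρ = λ·E[S] = 28.77·0.0233 = 0.6703
Lq = ρ²(1+C_s²)/(2(1−ρ)) = 0.4494·(1+0.452)/(2·0.3297)
= 0.4494·1.4520/0.6593 = 0.98961

Final: 0.98961


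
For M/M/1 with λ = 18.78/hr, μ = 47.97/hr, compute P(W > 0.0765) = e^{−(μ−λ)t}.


W ~ Exponential(μ−λ) for M/M/1.
μ − λ = 47.97 − 18.78 = 29.1900
P(W > t) = e^{−(μ−λ)t} = e^{−2.2330} = 0.107203

Final: 0.107203


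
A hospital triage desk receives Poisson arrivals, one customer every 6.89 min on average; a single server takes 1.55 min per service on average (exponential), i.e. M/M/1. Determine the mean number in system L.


λ = 60/6.89 = 8.7083 /hr
μ = 60/1.55 = 38.7097 /hr
ρ = λ/μ = 8.7083/38.7097 = 0.2250
L = ρ/(1−ρ) = 0.2250/0.7750 = 0.2903

Final: 0.2903


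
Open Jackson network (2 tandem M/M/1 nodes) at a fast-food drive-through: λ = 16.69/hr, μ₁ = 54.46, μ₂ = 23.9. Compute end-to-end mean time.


Each node sees arrival rate λ = 16.69/hr (tandem ⇒ throughput preserved).
W₁ = 1/(μ₁−λ) = 1/(54.46−16.69) = 0.02648 hr
W₂ = 1/(μ₂−λ) = 1/(23.9−16.69) = 0.13870 hr
W_total = W₁ + W₂ = 0.02648 + 0.13870 = 0.16517 hr

Final: 0.16517 hr


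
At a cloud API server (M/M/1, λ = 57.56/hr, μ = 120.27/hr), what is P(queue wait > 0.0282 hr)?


ρ = 57.56/120.27 = 0.4786
P(Wq > t) = ρ·e^{−(μ−λ)t} = 0.4786·e^{−1.7684}
= 0.4786·0.170602 = 0.081648

Final: 0.081648


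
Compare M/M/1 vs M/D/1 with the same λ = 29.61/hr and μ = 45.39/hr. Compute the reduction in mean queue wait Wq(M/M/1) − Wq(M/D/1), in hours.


ρ = 29.61/45.39 = 0.6523
Wq(M/M/1) = ρ/(μ−λ) = 0.6523/15.78 = 0.04134 hr
Wq(M/D/1) = ρ/(2(μ−λ)) = 0.02067 hr
Savings = 0.04134 − 0.02067 = 0.02067 hr

Final: 0.02067 hr


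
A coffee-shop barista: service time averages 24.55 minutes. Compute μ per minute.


μ = 1/(service time) in consistent units.
1 minute = 1 min, so μ = 1/24.55 = 0.04073 per minute

Final: 0.04073 /min


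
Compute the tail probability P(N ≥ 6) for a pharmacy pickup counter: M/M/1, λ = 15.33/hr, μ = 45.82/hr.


ρ = 15.33/45.82 = 0.3346
P(N ≥ n) = ρ^n = 0.3346^6 = 0.001403

Final: 0.001403


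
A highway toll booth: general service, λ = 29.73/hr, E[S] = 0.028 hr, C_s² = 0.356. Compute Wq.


ρ = λ·E[S] = 29.73·0.028 = 0.8324
E[S²] = E[S]²(1+C_s²) = 0.028²·(1+0.356) = 0.001063
Wq = λ·E[S²]/(2(1−ρ)) = 29.73·0.001063/(2·0.1676) = 0.09431 hr

Final: 0.09431 hr


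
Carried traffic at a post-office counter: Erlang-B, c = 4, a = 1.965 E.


B(4,1.965) = 0.091605 (Erlang-B)
Carried load = a(1 − B) = 1.965·(1 − 0.091605) = 1.965·0.908395 = 1.7850 E

Final: 1.7850 Erlangs


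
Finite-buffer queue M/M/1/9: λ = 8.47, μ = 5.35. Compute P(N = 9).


ρ = λ/μ = 8.47/5.35 = 1.5832
P_K = (1−ρ)ρ^K/(1−ρ^(K+1)) = (-0.5832·62.483688)/(1 − 98.922773)
= -36.439085/-97.922773 = 0.372121

Final: 0.372121


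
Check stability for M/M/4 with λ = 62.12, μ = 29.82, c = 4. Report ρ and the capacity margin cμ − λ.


Total capacity cμ = 4·29.82 = 119.28/hr
ρ = λ/(cμ) = 62.12/119.28 = 0.5208
Stable ⇔ ρ < 1: YES
Spare capacity = cμ − λ = 119.28 − 62.12 = 57.16/hr

Final: ρ = 0.5208; stable; margin = 57.16/hr


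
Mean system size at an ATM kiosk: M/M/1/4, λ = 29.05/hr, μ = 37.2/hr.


ρ = 29.05/37.2 = 0.7809
L = ρ[1 − (K+1)ρ^K + Kρ^(K+1)] / [(1−ρ)(1−ρ^(K+1))]
Numerator: 0.7809·(1 − 5·0.371889 + 4·0.290413) = 0.235999
Denominator: (0.2191)·(0.709587) = 0.155461
L = 0.235999/0.155461 = 1.5181

Final: 1.5181


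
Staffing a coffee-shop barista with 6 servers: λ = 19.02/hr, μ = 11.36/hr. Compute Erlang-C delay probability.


a = λ/μ = 1.6743; ρ = a/6 = 0.2790
P₀ = 0.187347 (from M/M/c formula)
C(c,a) = [a^c/(c!(1−ρ))]·P₀ = [22.02891/(720·0.7210)]·0.187347
= 0.04244·0.187347 = 0.007951

Final: 0.007951


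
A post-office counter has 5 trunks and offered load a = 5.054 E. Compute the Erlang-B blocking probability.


B(c,a) = (a^c/c!) / Σ_{k=0}^{c} a^k/k!
a^5/5! = 27.478621
Σ terms (k=0..5): 1.00000 + 5.05400 + 12.77146 + 21.51565 + 27.18502 + 27.47862 = 95.004752
B = 27.478621/95.004752 = 0.289234

Final: 0.289234


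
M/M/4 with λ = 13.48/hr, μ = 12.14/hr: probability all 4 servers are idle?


a = λ/μ = 13.48/12.14 = 1.1104; ρ = a/c = 0.2776
Σ_{k=0}^{3} a^k/k! (terms k=0..3) = 1.00000 + 1.11038 + 0.61647 + 0.22817 = 2.95502
Tail: a^4/(4!(1−ρ)) = 1.52014/(24·0.7224) = 0.08768
P₀ = 1/(2.95502 + 0.08768) = 1/3.04270 = 0.328655

Final: 0.328655


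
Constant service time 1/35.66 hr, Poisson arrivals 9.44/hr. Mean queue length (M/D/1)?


ρ = 9.44/35.66 = 0.2647
M/D/1: Lq = ρ²/(2(1−ρ)) = 0.07008/(2·0.7353) = 0.04765

Final: 0.04765


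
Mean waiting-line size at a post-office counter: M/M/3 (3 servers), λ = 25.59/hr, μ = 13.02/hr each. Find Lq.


a = λ/μ = 1.9654; ρ = a/3 = 0.6551
P₀ = 0.116737
Lq = P₀·a^c·ρ / (c!·(1−ρ)²) = 0.116737·7.59238·0.6551/(6·0.11892)
= 0.81377

Final: 0.81377


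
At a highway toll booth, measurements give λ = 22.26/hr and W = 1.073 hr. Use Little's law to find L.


L = λW = 22.26·1.073 = 23.8850

Final: 23.8850


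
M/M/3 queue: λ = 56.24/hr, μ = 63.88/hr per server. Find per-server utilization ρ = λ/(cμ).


ρ = λ/(cμ) = 56.24/(3·63.88) = 56.24/191.64 = 0.2935

Final: 0.2935


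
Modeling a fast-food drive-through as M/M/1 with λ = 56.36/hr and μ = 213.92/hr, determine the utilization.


ρ = λ/μ = 56.36/213.92 = 0.2635

Final: 0.2635


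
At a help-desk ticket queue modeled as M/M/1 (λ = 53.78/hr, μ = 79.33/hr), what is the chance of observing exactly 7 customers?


ρ = 53.78/79.33 = 0.6779
P_n = (1−ρ)·ρ^n = (1 − 0.6779)·0.6779^7 = 0.3221·0.065809 = 0.021195

Final: 0.021195


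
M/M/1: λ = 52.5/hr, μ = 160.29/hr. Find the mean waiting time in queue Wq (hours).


ρ = 52.5/160.29 = 0.3275
Wq = ρ/(μ−λ) = 0.3275/(160.29 − 52.5) = 0.3275/107.79 = 0.003039 hr

Final: 0.003039 hr


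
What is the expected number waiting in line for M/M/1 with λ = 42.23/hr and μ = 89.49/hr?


ρ = 42.23/89.49 = 0.4719
Lq = ρ²/(1−ρ) = 0.2227/0.5281 = 0.4217

Final: 0.4217


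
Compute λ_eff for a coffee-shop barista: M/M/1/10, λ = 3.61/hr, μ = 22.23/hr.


ρ = 0.1624; P_K = (1−ρ)ρ^10/(1−ρ^11) = 0.00000001068
λ_eff = λ(1 − P_K) = 3.61·(1 − 0.00000001068) = 3.61·1.000000 = 3.6100 /hr

Final: 3.6100 /hr


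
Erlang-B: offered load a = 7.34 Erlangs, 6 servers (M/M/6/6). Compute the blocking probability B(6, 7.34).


B(c,a) = (a^c/c!) / Σ_{k=0}^{c} a^k/k!
a^6/6! = 217.192019
Σ terms (k=0..6): 1.00000 + 7.34000 + 26.93780 + 65.90782 + 120.94084 + 177.54116 + 217.19202 = 616.859642
B = 217.192019/616.859642 = 0.352093

Final: 0.352093


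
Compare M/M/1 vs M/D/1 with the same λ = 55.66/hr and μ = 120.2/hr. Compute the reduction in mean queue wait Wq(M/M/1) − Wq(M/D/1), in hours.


ρ = 55.66/120.2 = 0.4631
Wq(M/M/1) = ρ/(μ−λ) = 0.4631/64.54 = 0.007175 hr
Wq(M/D/1) = ρ/(2(μ−λ)) = 0.003587 hr
Savings = 0.007175 − 0.003587 = 0.003587 hr

Final: 0.003587 hr


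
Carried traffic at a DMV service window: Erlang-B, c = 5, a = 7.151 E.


B(5,7.151) = 0.433521 (Erlang-B)
Carried load = a(1 − B) = 7.151·(1 − 0.433521) = 7.151·0.566479 = 4.0509 E

Final: 4.0509 Erlangs


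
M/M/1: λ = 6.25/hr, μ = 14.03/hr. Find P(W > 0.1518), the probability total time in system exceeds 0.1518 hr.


W ~ Exponential(μ−λ) for M/M/1.
μ − λ = 14.03 − 6.25 = 7.7800
P(W > t) = e^{−(μ−λ)t} = e^{−1.1810} = 0.306970

Final: 0.306970


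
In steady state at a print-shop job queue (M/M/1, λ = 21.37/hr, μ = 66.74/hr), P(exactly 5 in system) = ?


ρ = 21.37/66.74 = 0.3202
P_n = (1−ρ)·ρ^n = (1 − 0.3202)·0.3202^5 = 0.6798·0.003366 = 0.002288

Final: 0.002288


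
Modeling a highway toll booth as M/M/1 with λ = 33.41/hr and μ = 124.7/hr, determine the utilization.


ρ = λ/μ = 33.41/124.7 = 0.2679

Final: 0.2679


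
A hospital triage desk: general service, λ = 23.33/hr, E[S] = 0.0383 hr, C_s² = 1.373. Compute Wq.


ρ = λ·E[S] = 23.33·0.0383 = 0.8935
E[S²] = E[S]²(1+C_s²) = 0.0383²·(1+1.373) = 0.003481
Wq = λ·E[S²]/(2(1−ρ)) = 23.33·0.003481/(2·0.1065) = 0.38141 hr

Final: 0.38141 hr


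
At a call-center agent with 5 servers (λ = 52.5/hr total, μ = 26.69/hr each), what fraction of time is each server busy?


ρ = λ/(cμ) = 52.5/(5·26.69) = 52.5/133.45 = 0.3934

Final: 0.3934


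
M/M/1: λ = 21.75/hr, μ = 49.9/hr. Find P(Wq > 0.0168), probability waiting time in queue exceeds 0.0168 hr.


ρ = 21.75/49.9 = 0.4359
P(Wq > t) = ρ·e^{−(μ−λ)t} = 0.4359·e^{−0.4729}
= 0.4359·0.623180 = 0.271627

Final: 0.271627


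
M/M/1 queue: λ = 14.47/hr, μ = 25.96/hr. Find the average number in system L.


ρ = λ/μ = 14.47/25.96 = 0.5574
L = ρ/(1−ρ) = 0.5574/(1 − 0.5574) = 0.5574/0.4426 = 1.2594

Final: 1.2594


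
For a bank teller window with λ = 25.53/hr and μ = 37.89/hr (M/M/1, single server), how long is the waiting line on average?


ρ = 25.53/37.89 = 0.6738
Lq = ρ²/(1−ρ) = 0.4540/0.3262 = 1.3917

Final: 1.3917


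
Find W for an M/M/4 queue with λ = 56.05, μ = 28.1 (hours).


a = 1.9947; ρ = 0.4987; P₀ = 0.131193
Lq = P₀·a^c·ρ/(c!(1−ρ)²) = 0.17168
Wq = Lq/λ = 0.17168/56.05 = 0.003063 hr
W = Wq + 1/μ = 0.003063 + 0.03559 = 0.03865 hr

Final: 0.03865 hr


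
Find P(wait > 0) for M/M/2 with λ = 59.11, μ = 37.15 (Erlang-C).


a = λ/μ = 1.5911; ρ = a/2 = 0.7956
P₀ = 0.113860 (from M/M/c formula)
C(c,a) = [a^c/(c!(1−ρ))]·P₀ = [2.53165/(2·0.2044)]·0.113860
= 6.19163·0.113860 = 0.704977

Final: 0.704977


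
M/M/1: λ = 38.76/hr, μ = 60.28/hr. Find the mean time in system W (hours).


W = 1/(μ−λ) = 1/(60.28 − 38.76) = 1/21.52 = 0.04647 hr

Final: 0.04647 hr


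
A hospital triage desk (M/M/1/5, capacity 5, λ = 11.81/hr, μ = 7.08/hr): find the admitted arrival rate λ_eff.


ρ = 1.6681; P_K = (1−ρ)ρ^5/(1−ρ^6) = 0.420004
λ_eff = λ(1 − P_K) = 11.81·(1 − 0.420004) = 11.81·0.579996 = 6.8497 /hr

Final: 6.8497 /hr


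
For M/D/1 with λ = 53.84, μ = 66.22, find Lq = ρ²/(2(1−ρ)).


ρ = 53.84/66.22 = 0.8130
M/D/1: Lq = ρ²/(2(1−ρ)) = 0.6610/(2·0.1870) = 1.76795

Final: 1.76795


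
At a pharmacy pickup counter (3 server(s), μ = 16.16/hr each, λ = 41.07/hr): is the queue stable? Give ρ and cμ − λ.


Total capacity cμ = 3·16.16 = 48.48/hr
ρ = λ/(cμ) = 41.07/48.48 = 0.8472
Stable ⇔ ρ < 1: YES
Spare capacity = cμ − λ = 48.48 − 41.07 = 7.41/hr

Final: ρ = 0.8472; stable; margin = 7.41/hr


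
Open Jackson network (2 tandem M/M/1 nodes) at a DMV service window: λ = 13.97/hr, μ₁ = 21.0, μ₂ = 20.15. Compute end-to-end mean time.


Each node sees arrival rate λ = 13.97/hr (tandem ⇒ throughput preserved).
W₁ = 1/(μ₁−λ) = 1/(21.0−13.97) = 0.14225 hr
W₂ = 1/(μ₂−λ) = 1/(20.15−13.97) = 0.16181 hr
W_total = W₁ + W₂ = 0.14225 + 0.16181 = 0.30406 hr

Final: 0.30406 hr


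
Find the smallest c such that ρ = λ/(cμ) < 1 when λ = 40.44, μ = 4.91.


Stability requires cμ > λ ⇔ c > λ/μ.
λ/μ = 40.44/4.91 = 8.2363
Minimum integer c = ⌊8.2363⌋ + 1 = 9
Check: 9·4.91 = 44.19 > 40.44, while 8·4.91 = 39.28 ≤ 40.44

Final: 9 servers


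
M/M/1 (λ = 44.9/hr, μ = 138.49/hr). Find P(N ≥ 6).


ρ = 44.9/138.49 = 0.3242
P(N ≥ n) = ρ^n = 0.3242^6 = 0.001161

Final: 0.001161


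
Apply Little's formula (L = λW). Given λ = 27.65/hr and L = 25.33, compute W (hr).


W = L/λ = 25.33/27.65 = 0.9161 hr

Final: 0.9161 hr


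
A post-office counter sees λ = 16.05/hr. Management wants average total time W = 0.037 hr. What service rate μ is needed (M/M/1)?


W = 1/(μ−λ) ⇒ μ − λ = 1/W = 1/0.037 = 27.0270
μ = λ + 1/W = 16.05 + 27.0270 = 43.0770 per hr

Final: 43.0770 /hr


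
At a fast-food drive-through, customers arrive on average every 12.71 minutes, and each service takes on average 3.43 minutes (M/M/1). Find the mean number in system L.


λ = 60/12.71 = 4.7207 /hr
μ = 60/3.43 = 17.4927 /hr
ρ = λ/μ = 4.7207/17.4927 = 0.2699
L = ρ/(1−ρ) = 0.2699/0.7301 = 0.3696

Final: 0.3696


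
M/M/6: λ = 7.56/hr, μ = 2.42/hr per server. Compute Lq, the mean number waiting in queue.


a = λ/μ = 3.1240; ρ = a/6 = 0.5207
P₀ = 0.043056
Lq = P₀·a^c·ρ / (c!·(1−ρ)²) = 0.043056·929.47685·0.5207/(720·0.22977)
= 0.12595

Final: 0.12595


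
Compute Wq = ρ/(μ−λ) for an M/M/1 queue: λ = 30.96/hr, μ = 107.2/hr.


ρ = 30.96/107.2 = 0.2888
Wq = ρ/(μ−λ) = 0.2888/(107.2 − 30.96) = 0.2888/76.24 = 0.003788 hr

Final: 0.003788 hr


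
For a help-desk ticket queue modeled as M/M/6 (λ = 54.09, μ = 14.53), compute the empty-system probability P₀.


a = λ/μ = 54.09/14.53 = 3.7226; ρ = a/c = 0.6204
Σ_{k=0}^{5} a^k/k! (terms k=0..5) = 1.00000 + 3.72264 + 6.92903 + 8.59811 + 8.00192 + 5.95766 = 34.20936
Tail: a^6/(6!(1−ρ)) = 2661.38805/(720·0.3796) = 9.73858
P₀ = 1/(34.20936 + 9.73858) = 1/43.94795 = 0.022754

Final: 0.022754


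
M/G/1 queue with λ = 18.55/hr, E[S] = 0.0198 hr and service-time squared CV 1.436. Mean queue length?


ρ = λ·E[S] = 18.55·0.0198 = 0.3673
Lq = ρ²(1+C_s²)/(2(1−ρ)) = 0.1349·(1+1.436)/(2·0.6327)
= 0.1349·2.4360/1.2654 = 0.25969

Final: 0.25969


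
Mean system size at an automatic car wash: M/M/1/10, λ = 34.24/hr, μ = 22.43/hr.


ρ = 34.24/22.43 = 1.5265
L = ρ[1 − (K+1)ρ^K + Kρ^(K+1)] / [(1−ρ)(1−ρ^(K+1))]
Numerator: 1.5265·(1 − 11·68.713936 + 10·104.893676) = 448.926349
Denominator: (-0.5265)·(-103.893676) = 54.702823
L = 448.926349/54.702823 = 8.2066

Final: 8.2066


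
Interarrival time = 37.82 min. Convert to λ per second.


λ = 1/(interarrival time) in consistent units.
1 second = 0.0166667 min, so λ = 0.0166667/37.82 = 0.0004407 per second

Final: 0.0004407 /sec


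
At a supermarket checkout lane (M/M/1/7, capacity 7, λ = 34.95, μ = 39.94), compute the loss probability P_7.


ρ = λ/μ = 34.95/39.94 = 0.8751
P_K = (1−ρ)ρ^K/(1−ρ^(K+1)) = (0.1249·0.392893)/(1 − 0.343806)
= 0.049087/0.656194 = 0.074806

Final: 0.074806


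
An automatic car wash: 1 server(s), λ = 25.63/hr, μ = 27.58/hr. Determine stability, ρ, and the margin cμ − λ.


Total capacity cμ = 1·27.58 = 27.58/hr
ρ = λ/(cμ) = 25.63/27.58 = 0.9293
Stable ⇔ ρ < 1: YES
Spare capacity = cμ − λ = 27.58 − 25.63 = 1.95/hr

Final: ρ = 0.9293; stable; margin = 1.95/hr


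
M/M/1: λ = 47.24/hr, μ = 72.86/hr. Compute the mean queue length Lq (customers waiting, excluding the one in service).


ρ = 47.24/72.86 = 0.6484
Lq = ρ²/(1−ρ) = 0.4204/0.3516 = 1.1955

Final: 1.1955


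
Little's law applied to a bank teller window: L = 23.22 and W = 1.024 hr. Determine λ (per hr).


λ = L/W = 23.22/1.024 = 22.6758 /hr

Final: 22.6758 /hr


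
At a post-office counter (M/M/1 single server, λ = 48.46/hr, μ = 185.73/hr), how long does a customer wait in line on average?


ρ = 48.46/185.73 = 0.2609
Wq = ρ/(μ−λ) = 0.2609/(185.73 − 48.46) = 0.2609/137.27 = 0.001901 hr

Final: 0.001901 hr


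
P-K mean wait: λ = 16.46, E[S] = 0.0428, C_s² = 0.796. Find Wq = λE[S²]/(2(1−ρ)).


ρ = λ·E[S] = 16.46·0.0428 = 0.7045
E[S²] = E[S]²(1+C_s²) = 0.0428²·(1+0.796) = 0.003290
Wq = λ·E[S²]/(2(1−ρ)) = 16.46·0.003290/(2·0.2955) = 0.09163 hr

Final: 0.09163 hr


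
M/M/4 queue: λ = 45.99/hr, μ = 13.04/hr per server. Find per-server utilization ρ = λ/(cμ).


ρ = λ/(cμ) = 45.99/(4·13.04) = 45.99/52.16 = 0.8817

Final: 0.8817


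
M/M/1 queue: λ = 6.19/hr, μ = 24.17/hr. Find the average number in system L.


ρ = λ/μ = 6.19/24.17 = 0.2561
L = ρ/(1−ρ) = 0.2561/(1 − 0.2561) = 0.2561/0.7439 = 0.3443

Final: 0.3443


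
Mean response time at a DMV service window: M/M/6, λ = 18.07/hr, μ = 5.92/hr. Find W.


a = 3.0524; ρ = 0.5087; P₀ = 0.046378
Lq = P₀·a^c·ρ/(c!(1−ρ)²) = 0.10981
Wq = Lq/λ = 0.10981/18.07 = 0.006077 hr
W = Wq + 1/μ = 0.006077 + 0.16892 = 0.17500 hr

Final: 0.17500 hr


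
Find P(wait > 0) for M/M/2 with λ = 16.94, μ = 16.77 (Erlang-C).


a = λ/μ = 1.0101; ρ = a/2 = 0.5051
P₀ = 0.328843 (from M/M/c formula)
C(c,a) = [a^c/(c!(1−ρ))]·P₀ = [1.02038/(2·0.4949)]·0.328843
= 1.03083·0.328843 = 0.338980

Final: 0.338980


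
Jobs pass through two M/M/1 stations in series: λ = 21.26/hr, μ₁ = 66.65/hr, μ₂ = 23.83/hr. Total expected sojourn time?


Each node sees arrival rate λ = 21.26/hr (tandem ⇒ throughput preserved).
W₁ = 1/(μ₁−λ) = 1/(66.65−21.26) = 0.02203 hr
W₂ = 1/(μ₂−λ) = 1/(23.83−21.26) = 0.38911 hr
W_total = W₁ + W₂ = 0.02203 + 0.38911 = 0.41114 hr

Final: 0.41114 hr


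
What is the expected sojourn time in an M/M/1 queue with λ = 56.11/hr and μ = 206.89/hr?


W = 1/(μ−λ) = 1/(206.89 − 56.11) = 1/150.78 = 0.006632 hr

Final: 0.006632 hr


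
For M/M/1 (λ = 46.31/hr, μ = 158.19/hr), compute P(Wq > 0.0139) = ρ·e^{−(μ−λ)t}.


ρ = 46.31/158.19 = 0.2927
P(Wq > t) = ρ·e^{−(μ−λ)t} = 0.2927·e^{−1.5551}
= 0.2927·0.211162 = 0.061817

Final: 0.061817


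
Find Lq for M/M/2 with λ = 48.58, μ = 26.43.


a = λ/μ = 1.8381; ρ = a/2 = 0.9190
P₀ = 0.042192
Lq = P₀·a^c·ρ / (c!·(1−ρ)²) = 0.042192·3.37847·0.9190/(2·0.006556)
= 9.99131

Final: 9.99131


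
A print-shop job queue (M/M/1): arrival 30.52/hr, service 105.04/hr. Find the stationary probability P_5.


ρ = 30.52/105.04 = 0.2906
P_n = (1−ρ)·ρ^n = (1 − 0.2906)·0.2906^5 = 0.7094·0.002071 = 0.001469

Final: 0.001469


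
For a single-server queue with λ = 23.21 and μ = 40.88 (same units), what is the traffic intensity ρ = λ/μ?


ρ = λ/μ = 23.21/40.88 = 0.5678

Final: 0.5678


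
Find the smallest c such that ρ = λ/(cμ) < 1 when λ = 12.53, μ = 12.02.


Stability requires cμ > λ ⇔ c > λ/μ.
λ/μ = 12.53/12.02 = 1.0424
Minimum integer c = ⌊1.0424⌋ + 1 = 2
Check: 2·12.02 = 24.04 > 12.53, while 1·12.02 = 12.02 ≤ 12.53

Final: 2 servers


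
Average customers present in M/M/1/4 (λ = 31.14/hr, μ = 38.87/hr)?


ρ = 31.14/38.87 = 0.8011
L = ρ[1 − (K+1)ρ^K + Kρ^(K+1)] / [(1−ρ)(1−ρ^(K+1))]
Numerator: 0.8011·(1 − 5·0.411923 + 4·0.330005) = 0.208617
Denominator: (0.1989)·(0.669995) = 0.133241
L = 0.208617/0.133241 = 1.5657

Final: 1.5657


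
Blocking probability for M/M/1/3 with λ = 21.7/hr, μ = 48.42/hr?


ρ = λ/μ = 21.7/48.42 = 0.4482
P_K = (1−ρ)ρ^K/(1−ρ^(K+1)) = (0.5518·0.090013)/(1 − 0.040340)
= 0.049673/0.959660 = 0.051761

Final: 0.051761


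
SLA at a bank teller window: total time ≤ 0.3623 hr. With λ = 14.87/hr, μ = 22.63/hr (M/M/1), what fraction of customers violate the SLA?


W ~ Exponential(μ−λ) for M/M/1.
μ − λ = 22.63 − 14.87 = 7.7600
P(W > t) = e^{−(μ−λ)t} = e^{−2.8114} = 0.060118

Final: 0.060118


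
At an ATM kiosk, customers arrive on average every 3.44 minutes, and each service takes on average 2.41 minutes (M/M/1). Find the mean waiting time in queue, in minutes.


λ = 60/3.44 = 17.4419 /hr
μ = 60/2.41 = 24.8963 /hr
ρ = λ/μ = 17.4419/24.8963 = 0.7006
Wq = ρ/(μ−λ) = 0.7006/(24.8963−17.4419) = 0.09398 hr
In minutes: 0.09398·60 = 5.639 min

Final: 5.639 min


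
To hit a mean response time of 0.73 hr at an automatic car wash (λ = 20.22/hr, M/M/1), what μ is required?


W = 1/(μ−λ) ⇒ μ − λ = 1/W = 1/0.73 = 1.3699
μ = λ + 1/W = 20.22 + 1.3699 = 21.5899 per hr

Final: 21.5899 /hr


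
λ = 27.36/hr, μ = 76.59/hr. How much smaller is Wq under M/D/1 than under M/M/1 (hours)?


ρ = 27.36/76.59 = 0.3572
Wq(M/M/1) = ρ/(μ−λ) = 0.3572/49.23 = 0.007256 hr
Wq(M/D/1) = ρ/(2(μ−λ)) = 0.003628 hr
Savings = 0.007256 − 0.003628 = 0.003628 hr

Final: 0.003628 hr


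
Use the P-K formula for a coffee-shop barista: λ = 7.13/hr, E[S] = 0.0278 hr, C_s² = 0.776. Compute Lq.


ρ = λ·E[S] = 7.13·0.0278 = 0.1982
Lq = ρ²(1+C_s²)/(2(1−ρ)) = 0.03929·(1+0.776)/(2·0.8018)
= 0.03929·1.7760/1.6036 = 0.04351

Final: 0.04351


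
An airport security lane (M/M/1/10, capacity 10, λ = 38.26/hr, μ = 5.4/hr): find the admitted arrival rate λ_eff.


ρ = 7.0852; P_K = (1−ρ)ρ^10/(1−ρ^11) = 0.858860
λ_eff = λ(1 − P_K) = 38.26·(1 − 0.858860) = 38.26·0.141140 = 5.4000 /hr

Final: 5.4000 /hr


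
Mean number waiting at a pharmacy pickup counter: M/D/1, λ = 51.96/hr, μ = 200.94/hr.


ρ = 51.96/200.94 = 0.2586
M/D/1: Lq = ρ²/(2(1−ρ)) = 0.06687/(2·0.7414) = 0.04509

Final: 0.04509


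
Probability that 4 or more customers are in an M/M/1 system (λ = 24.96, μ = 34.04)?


ρ = 24.96/34.04 = 0.7333
P(N ≥ n) = ρ^n = 0.7333^4 = 0.289081

Final: 0.289081


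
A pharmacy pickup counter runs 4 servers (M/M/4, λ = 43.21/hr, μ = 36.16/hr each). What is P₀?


a = λ/μ = 43.21/36.16 = 1.1950; ρ = a/c = 0.2987
Σ_{k=0}^{3} a^k/k! (terms k=0..3) = 1.00000 + 1.19497 + 0.71397 + 0.28439 = 3.19333
Tail: a^4/(4!(1−ρ)) = 2.03903/(24·0.7013) = 0.12115
P₀ = 1/(3.19333 + 0.12115) = 1/3.31448 = 0.301706

Final: 0.301706


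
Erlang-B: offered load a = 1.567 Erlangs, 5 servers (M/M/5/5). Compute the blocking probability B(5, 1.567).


B(c,a) = (a^c/c!) / Σ_{k=0}^{c} a^k/k!
a^5/5! = 0.078734
Σ terms (k=0..5): 1.00000 + 1.56700 + 1.22774 + 0.64129 + 0.25123 + 0.07873 = 4.765997
B = 0.078734/4.765997 = 0.016520

Final: 0.016520


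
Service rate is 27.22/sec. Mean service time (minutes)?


Mean service time = 1/μ = 1/27.22 second = 0.03674 second
In minutes: 0.03674 × 0.0166667 = 0.0006123 min

Final: 0.0006123 min


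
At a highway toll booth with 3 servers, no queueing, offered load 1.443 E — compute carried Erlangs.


B(3,1.443) = 0.125669 (Erlang-B)
Carried load = a(1 − B) = 1.443·(1 − 0.125669) = 1.443·0.874331 = 1.2617 E

Final: 1.2617 Erlangs


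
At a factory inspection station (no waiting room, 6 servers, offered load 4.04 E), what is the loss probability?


B(c,a) = (a^c/c!) / Σ_{k=0}^{c} a^k/k!
a^6/6! = 6.038870
Σ terms (k=0..6): 1.00000 + 4.04000 + 8.16080 + 10.98988 + 11.09978 + 8.96862 + 6.03887 = 50.297943
B = 6.038870/50.297943 = 0.120062

Final: 0.120062


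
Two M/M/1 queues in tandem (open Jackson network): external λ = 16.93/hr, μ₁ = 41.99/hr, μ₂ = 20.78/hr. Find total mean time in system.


Each node sees arrival rate λ = 16.93/hr (tandem ⇒ throughput preserved).
W₁ = 1/(μ₁−λ) = 1/(41.99−16.93) = 0.03990 hr
W₂ = 1/(μ₂−λ) = 1/(20.78−16.93) = 0.25974 hr
W_total = W₁ + W₂ = 0.03990 + 0.25974 = 0.29964 hr

Final: 0.29964 hr


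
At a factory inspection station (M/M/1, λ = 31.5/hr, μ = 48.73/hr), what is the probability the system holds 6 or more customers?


ρ = 31.5/48.73 = 0.6464
P(N ≥ n) = ρ^n = 0.6464^6 = 0.072960

Final: 0.072960


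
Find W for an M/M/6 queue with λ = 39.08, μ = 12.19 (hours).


a = 3.2059; ρ = 0.5343; P₀ = 0.039529
Lq = P₀·a^c·ρ/(c!(1−ρ)²) = 0.14686
Wq = Lq/λ = 0.14686/39.08 = 0.003758 hr
W = Wq + 1/μ = 0.003758 + 0.08203 = 0.08579 hr

Final: 0.08579 hr


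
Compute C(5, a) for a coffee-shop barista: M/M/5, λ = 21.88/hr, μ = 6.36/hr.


a = λ/μ = 3.4403; ρ = a/5 = 0.6881
P₀ = 0.027891 (from M/M/c formula)
C(c,a) = [a^c/(c!(1−ρ))]·P₀ = [481.89344/(120·0.3119)]·0.027891
= 12.87316·0.027891 = 0.359048

Final: 0.359048


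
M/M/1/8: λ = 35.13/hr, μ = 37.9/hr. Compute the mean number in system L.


ρ = 35.13/37.9 = 0.9269
L = ρ[1 − (K+1)ρ^K + Kρ^(K+1)] / [(1−ρ)(1−ρ^(K+1))]
Numerator: 0.9269·(1 − 9·0.544893 + 8·0.505069) = 0.126532
Denominator: (0.07309)·(0.494931) = 0.036173
L = 0.126532/0.036173 = 3.4980

Final: 3.4980


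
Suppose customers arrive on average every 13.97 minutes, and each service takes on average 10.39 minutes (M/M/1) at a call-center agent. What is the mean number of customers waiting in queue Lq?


λ = 60/13.97 = 4.2949 /hr
μ = 60/10.39 = 5.7748 /hr
ρ = λ/μ = 4.2949/5.7748 = 0.7437
Lq = ρ²/(1−ρ) = 0.5531/0.2563 = 2.1585

Final: 2.1585


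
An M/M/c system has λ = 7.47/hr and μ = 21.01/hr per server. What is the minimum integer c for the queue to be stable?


Stability requires cμ > λ ⇔ c > λ/μ.
λ/μ = 7.47/21.01 = 0.3555
Minimum integer c = ⌊0.3555⌋ + 1 = 1
Check: 1·21.01 = 21.01 > 7.47, while 0·21.01 = 0.00 ≤ 7.47

Final: 1 servers


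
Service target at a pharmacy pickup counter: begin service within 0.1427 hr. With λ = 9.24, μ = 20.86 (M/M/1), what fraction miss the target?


ρ = 9.24/20.86 = 0.4430
P(Wq > t) = ρ·e^{−(μ−λ)t} = 0.4430·e^{−1.6582}
= 0.4430·0.190486 = 0.084377

Final: 0.084377


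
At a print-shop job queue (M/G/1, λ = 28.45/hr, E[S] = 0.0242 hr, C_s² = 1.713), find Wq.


ρ = λ·E[S] = 28.45·0.0242 = 0.6885
E[S²] = E[S]²(1+C_s²) = 0.0242²·(1+1.713) = 0.001589
Wq = λ·E[S²]/(2(1−ρ)) = 28.45·0.001589/(2·0.3115) = 0.07255 hr

Final: 0.07255 hr


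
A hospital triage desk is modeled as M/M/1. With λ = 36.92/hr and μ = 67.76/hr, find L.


ρ = λ/μ = 36.92/67.76 = 0.5449
L = ρ/(1−ρ) = 0.5449/(1 − 0.5449) = 0.5449/0.4551 = 1.1971

Final: 1.1971


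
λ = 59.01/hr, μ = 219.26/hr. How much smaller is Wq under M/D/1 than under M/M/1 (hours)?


ρ = 59.01/219.26 = 0.2691
Wq(M/M/1) = ρ/(μ−λ) = 0.2691/160.25 = 0.001679 hr
Wq(M/D/1) = ρ/(2(μ−λ)) = 0.0008397 hr
Savings = 0.001679 − 0.0008397 = 0.0008397 hr

Final: 0.0008397 hr


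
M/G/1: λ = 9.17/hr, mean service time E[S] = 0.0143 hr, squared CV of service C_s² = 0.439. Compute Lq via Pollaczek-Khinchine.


ρ = λ·E[S] = 9.17·0.0143 = 0.1311
Lq = ρ²(1+C_s²)/(2(1−ρ)) = 0.01720·(1+0.439)/(2·0.8689)
= 0.01720·1.4390/1.7377 = 0.01424

Final: 0.01424


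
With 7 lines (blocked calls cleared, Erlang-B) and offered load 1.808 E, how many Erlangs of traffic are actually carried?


B(7,1.808) = 0.002056 (Erlang-B)
Carried load = a(1 − B) = 1.808·(1 − 0.002056) = 1.808·0.997944 = 1.8043 E

Final: 1.8043 Erlangs


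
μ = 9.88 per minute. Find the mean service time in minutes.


Mean service time = 1/μ = 1/9.88 minute = 0.10121 minute
In minutes: 0.10121 × 1 = 0.1012 min

Final: 0.1012 min


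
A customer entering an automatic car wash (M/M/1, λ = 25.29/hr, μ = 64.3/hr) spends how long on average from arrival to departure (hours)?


W = 1/(μ−λ) = 1/(64.3 − 25.29) = 1/39.01 = 0.02563 hr

Final: 0.02563 hr


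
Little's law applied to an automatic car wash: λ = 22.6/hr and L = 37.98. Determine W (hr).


W = L/λ = 37.98/22.6 = 1.6805 hr

Final: 1.6805 hr


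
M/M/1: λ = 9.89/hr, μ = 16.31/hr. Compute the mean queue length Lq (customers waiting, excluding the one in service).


ρ = 9.89/16.31 = 0.6064
Lq = ρ²/(1−ρ) = 0.3677/0.3936 = 0.9341

Final: 0.9341


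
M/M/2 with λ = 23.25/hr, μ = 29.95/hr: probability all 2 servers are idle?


a = λ/μ = 23.25/29.95 = 0.7763; ρ = a/c = 0.3881
Σ_{k=0}^{1} a^k/k! (terms k=0..1) = 1.00000 + 0.77629 = 1.77629
Tail: a^2/(2!(1−ρ)) = 0.60263/(2·0.6119) = 0.49246
P₀ = 1/(1.77629 + 0.49246) = 1/2.26876 = 0.440770

Final: 0.440770


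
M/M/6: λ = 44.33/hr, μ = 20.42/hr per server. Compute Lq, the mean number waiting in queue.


a = λ/μ = 2.1709; ρ = a/6 = 0.3618
P₀ = 0.113796
Lq = P₀·a^c·ρ / (c!·(1−ρ)²) = 0.113796·104.67717·0.3618/(720·0.40728)
= 0.01470

Final: 0.01470


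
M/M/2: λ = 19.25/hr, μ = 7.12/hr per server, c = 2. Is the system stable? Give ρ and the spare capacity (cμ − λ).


Total capacity cμ = 2·7.12 = 14.24/hr
ρ = λ/(cμ) = 19.25/14.24 = 1.3518
Stable ⇔ ρ < 1: NO
Spare capacity = cμ − λ = 14.24 − 19.25 = -5.01/hr

Final: ρ = 1.3518; unstable; margin = -5.01/hr


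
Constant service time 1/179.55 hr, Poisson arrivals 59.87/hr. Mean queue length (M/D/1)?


ρ = 59.87/179.55 = 0.3334
M/D/1: Lq = ρ²/(2(1−ρ)) = 0.1112/(2·0.6666) = 0.08340

Final: 0.08340


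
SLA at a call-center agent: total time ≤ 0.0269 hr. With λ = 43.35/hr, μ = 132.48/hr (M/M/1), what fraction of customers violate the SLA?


W ~ Exponential(μ−λ) for M/M/1.
μ − λ = 132.48 − 43.35 = 89.1300
P(W > t) = e^{−(μ−λ)t} = e^{−2.3976} = 0.090936

Final: 0.090936


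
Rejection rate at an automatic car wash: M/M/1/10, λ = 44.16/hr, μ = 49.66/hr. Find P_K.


ρ = λ/μ = 44.16/49.66 = 0.8892
P_K = (1−ρ)ρ^K/(1−ρ^(K+1)) = (0.1108·0.309189)/(1 − 0.274945)
= 0.034244/0.725055 = 0.047229

Final: 0.047229


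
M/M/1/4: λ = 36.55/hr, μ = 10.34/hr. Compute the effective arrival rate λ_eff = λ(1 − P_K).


ρ = 3.5348; P_K = (1−ρ)ρ^4/(1−ρ^5) = 0.718402
λ_eff = λ(1 − P_K) = 36.55·(1 − 0.718402) = 36.55·0.281598 = 10.2924 /hr

Final: 10.2924 /hr


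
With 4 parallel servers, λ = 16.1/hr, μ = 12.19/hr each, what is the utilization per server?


ρ = λ/(cμ) = 16.1/(4·12.19) = 16.1/48.76 = 0.3302

Final: 0.3302


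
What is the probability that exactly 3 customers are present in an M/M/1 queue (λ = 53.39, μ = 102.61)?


ρ = 53.39/102.61 = 0.5203
P_n = (1−ρ)·ρ^n = (1 − 0.5203)·0.5203^3 = 0.4797·0.140867 = 0.067571

Final: 0.067571


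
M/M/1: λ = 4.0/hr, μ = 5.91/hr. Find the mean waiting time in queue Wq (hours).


ρ = 4.0/5.91 = 0.6768
Wq = ρ/(μ−λ) = 0.6768/(5.91 − 4.0) = 0.6768/1.91 = 0.3544 hr

Final: 0.3544 hr


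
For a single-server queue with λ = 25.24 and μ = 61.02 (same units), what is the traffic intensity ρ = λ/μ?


ρ = λ/μ = 25.24/61.02 = 0.4136

Final: 0.4136


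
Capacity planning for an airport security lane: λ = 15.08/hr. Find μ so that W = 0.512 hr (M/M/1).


W = 1/(μ−λ) ⇒ μ − λ = 1/W = 1/0.512 = 1.9531
μ = λ + 1/W = 15.08 + 1.9531 = 17.0331 per hr

Final: 17.0331 /hr


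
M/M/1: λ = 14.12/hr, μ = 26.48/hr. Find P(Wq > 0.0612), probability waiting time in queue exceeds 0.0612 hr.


ρ = 14.12/26.48 = 0.5332
P(Wq > t) = ρ·e^{−(μ−λ)t} = 0.5332·e^{−0.7564}
= 0.5332·0.469338 = 0.250266

Final: 0.250266
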